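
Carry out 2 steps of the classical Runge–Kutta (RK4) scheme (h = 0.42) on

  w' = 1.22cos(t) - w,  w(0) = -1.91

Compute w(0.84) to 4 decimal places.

RK4: k1 = f(t_n, w_n); k2 = f(t_n + h/2, w_n + (h/2)·k1); k3 = f(t_n + h/2, w_n + (h/2)·k2); k4 = f(t_n + h, w_n + h·k3); w_{n+1} = w_n + (h/6)·(k1 + 2k2 + 2k3 + k4).
t=0.000000, w=-1.910000:
  k1 = f(0.000000, -1.910000) = 3.130000
  k2 = f(0.210000, -1.252700) = 2.445898
  k3 = f(0.210000, -1.396361) = 2.589559
  k4 = f(0.420000, -0.822385) = 1.936354
  w ← -1.910000 + (0.42/6)·(k1 + 2k2 + 2k3 + k4) = -0.850391
t=0.420000, w=-0.850391:
  k1 = f(0.420000, -0.850391) = 1.964360
  k2 = f(0.630000, -0.437876) = 1.423669
  k3 = f(0.630000, -0.551421) = 1.537214
  k4 = f(0.840000, -0.204761) = 1.019066
  w ← -0.850391 + (0.42/6)·(k1 + 2k2 + 2k3 + k4) = -0.227028
w(0.84) ≈ -0.2270

-0.2270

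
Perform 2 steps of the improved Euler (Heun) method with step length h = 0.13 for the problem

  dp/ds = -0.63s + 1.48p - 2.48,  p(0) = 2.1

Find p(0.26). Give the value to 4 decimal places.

Heun: k1 = f(s_n, p_n); k2 = f(s_n + h, p_n + h·k1); p_{n+1} = p_n + (h/2)·(k1 + k2).
s=0.000000, p=2.100000:
  k1 = f(0.000000, 2.100000) = 0.628000
  k2 = f(0.130000, 2.181640) = 0.666927
  p ← 2.100000 + (0.13/2)·(0.628000 + 0.666927) = 2.184170
s=0.130000, p=2.184170:
  k1 = f(0.130000, 2.184170) = 0.670672
  k2 = f(0.260000, 2.271358) = 0.717809
  p ← 2.184170 + (0.13/2)·(0.670672 + 0.717809) = 2.274422
p(0.26) ≈ 2.2744

2.2744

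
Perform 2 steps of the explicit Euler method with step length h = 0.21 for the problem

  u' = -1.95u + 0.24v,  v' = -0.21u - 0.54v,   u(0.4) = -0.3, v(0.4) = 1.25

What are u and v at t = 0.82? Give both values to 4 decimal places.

Euler on (u,v): u_{n+1} = u_n + h·u', v_{n+1} = v_n + h·v'.
0.400000: (-0.300000, 1.250000); f=(0.885000, -0.612000) → (-0.114150, 1.121480)
0.610000: (-0.114150, 1.121480); f=(0.491748, -0.581628) → (-0.010883, 0.999338)
(u(0.82), v(0.82)) ≈ (-0.0109, 0.9993)

-0.0109, 0.9993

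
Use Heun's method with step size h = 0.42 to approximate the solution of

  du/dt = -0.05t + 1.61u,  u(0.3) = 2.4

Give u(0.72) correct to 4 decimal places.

Heun: k1 = f(t_n, u_n); k2 = f(t_n + h, u_n + h·k1); u_{n+1} = u_n + (h/2)·(k1 + k2).
t=0.300000, u=2.400000:
  k1 = f(0.300000, 2.400000) = 3.849000
  k2 = f(0.720000, 4.016580) = 6.430694
  u ← 2.400000 + (0.42/2)·(3.849000 + 6.430694) = 4.558736
u(0.72) ≈ 4.5587

4.5587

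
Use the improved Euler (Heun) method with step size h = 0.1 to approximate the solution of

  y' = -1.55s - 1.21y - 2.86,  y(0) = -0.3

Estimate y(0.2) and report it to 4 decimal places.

-0.7717

Heun: k1 = f(s_n, y_n); k2 = f(s_n + h, y_n + h·k1); y_{n+1} = y_n + (h/2)·(k1 + k2).
s=0.000000, y=-0.300000:
  k1 = f(0.000000, -0.300000) = -2.497000
  k2 = f(0.100000, -0.549700) = -2.349863
  y ← -0.300000 + (0.1/2)·(-2.497000 + (-2.349863)) = -0.542343
s=0.100000, y=-0.542343:
  k1 = f(0.100000, -0.542343) = -2.358765
  k2 = f(0.200000, -0.778220) = -2.228354
  y ← -0.542343 + (0.1/2)·(-2.358765 + (-2.228354)) = -0.771699
y(0.2) ≈ -0.7717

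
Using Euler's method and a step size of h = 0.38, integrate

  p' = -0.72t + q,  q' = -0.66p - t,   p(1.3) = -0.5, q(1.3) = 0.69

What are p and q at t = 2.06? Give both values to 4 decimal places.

-0.9310, -0.1682

Euler on (p,q): p_{n+1} = p_n + h·p', q_{n+1} = q_n + h·q'.
1.300000: (-0.500000, 0.690000); f=(-0.246000, -0.970000) → (-0.593480, 0.321400)
1.680000: (-0.593480, 0.321400); f=(-0.888200, -1.288303) → (-0.930996, -0.168155)
(p(2.06), q(2.06)) ≈ (-0.9310, -0.1682)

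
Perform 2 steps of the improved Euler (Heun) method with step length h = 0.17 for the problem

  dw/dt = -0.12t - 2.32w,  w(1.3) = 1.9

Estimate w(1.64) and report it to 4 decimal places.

Heun: k1 = f(t_n, w_n); k2 = f(t_n + h, w_n + h·k1); w_{n+1} = w_n + (h/2)·(k1 + k2).
t=1.300000, w=1.900000:
  k1 = f(1.300000, 1.900000) = -4.564000
  k2 = f(1.470000, 1.124120) = -2.784358
  w ← 1.900000 + (0.17/2)·(-4.564000 + (-2.784358)) = 1.275390
t=1.470000, w=1.275390:
  k1 = f(1.470000, 1.275390) = -3.135304
  k2 = f(1.640000, 0.742388) = -1.919140
  w ← 1.275390 + (0.17/2)·(-3.135304 + (-1.919140)) = 0.845762
w(1.64) ≈ 0.8458

0.8458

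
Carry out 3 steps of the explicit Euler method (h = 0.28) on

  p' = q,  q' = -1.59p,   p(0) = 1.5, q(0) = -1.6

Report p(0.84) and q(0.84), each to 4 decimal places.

Euler on (p,q): p_{n+1} = p_n + h·p', q_{n+1} = q_n + h·q'.
0.000000: (1.500000, -1.600000); f=(-1.600000, -2.385000) → (1.052000, -2.267800)
0.280000: (1.052000, -2.267800); f=(-2.267800, -1.672680) → (0.417016, -2.736150)
0.560000: (0.417016, -2.736150); f=(-2.736150, -0.663055) → (-0.349106, -2.921806)
(p(0.84), q(0.84)) ≈ (-0.3491, -2.9218)

-0.3491, -2.9218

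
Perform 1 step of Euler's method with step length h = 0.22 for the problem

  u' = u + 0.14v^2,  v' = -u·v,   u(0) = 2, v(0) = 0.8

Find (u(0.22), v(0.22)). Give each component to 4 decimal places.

2.4597, 0.4480

Euler on (u,v): u_{n+1} = u_n + h·u', v_{n+1} = v_n + h·v'.
0.000000: (2.000000, 0.800000); f=(2.089600, -1.600000) → (2.459712, 0.448000)
(u(0.22), v(0.22)) ≈ (2.4597, 0.4480)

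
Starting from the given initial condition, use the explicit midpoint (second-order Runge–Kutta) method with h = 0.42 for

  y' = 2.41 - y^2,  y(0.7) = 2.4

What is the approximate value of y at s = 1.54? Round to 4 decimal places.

2.0161

Midpoint: k1 = f(s_n, y_n); k2 = f(s_n + h/2, y_n + (h/2)·k1); y_{n+1} = y_n + h·k2.
s=0.700000, y=2.400000:
  k1 = f(0.700000, 2.400000) = -3.350000
  k2 = f(0.910000, 1.696500) = -0.468112
  y ← 2.400000 + 0.42·(-0.468112) = 2.203393
s=1.120000, y=2.203393:
  k1 = f(1.120000, 2.203393) = -2.444940
  k2 = f(1.330000, 1.689955) = -0.445949
  y ← 2.203393 + 0.42·(-0.445949) = 2.016094
y(1.54) ≈ 2.0161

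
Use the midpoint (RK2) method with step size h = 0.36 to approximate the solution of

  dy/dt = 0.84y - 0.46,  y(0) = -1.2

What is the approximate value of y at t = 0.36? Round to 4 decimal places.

Midpoint: k1 = f(t_n, y_n); k2 = f(t_n + h/2, y_n + (h/2)·k1); y_{n+1} = y_n + h·k2.
t=0.000000, y=-1.200000:
  k1 = f(0.000000, -1.200000) = -1.468000
  k2 = f(0.180000, -1.464240) = -1.689962
  y ← -1.200000 + 0.36·(-1.689962) = -1.808386
y(0.36) ≈ -1.8084

-1.8084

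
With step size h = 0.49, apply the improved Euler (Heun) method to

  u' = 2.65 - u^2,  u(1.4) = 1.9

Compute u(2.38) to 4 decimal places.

Heun: k1 = f(x_n, u_n); k2 = f(x_n + h, u_n + h·k1); u_{n+1} = u_n + (h/2)·(k1 + k2).
x=1.400000, u=1.900000:
  k1 = f(1.400000, 1.900000) = -0.960000
  k2 = f(1.890000, 1.429600) = 0.606244
  u ← 1.900000 + (0.49/2)·(-0.960000 + 0.606244) = 1.813330
x=1.890000, u=1.813330:
  k1 = f(1.890000, 1.813330) = -0.638165
  k2 = f(2.380000, 1.500629) = 0.398113
  u ← 1.813330 + (0.49/2)·(-0.638165 + 0.398113) = 1.754517
u(2.38) ≈ 1.7545

1.7545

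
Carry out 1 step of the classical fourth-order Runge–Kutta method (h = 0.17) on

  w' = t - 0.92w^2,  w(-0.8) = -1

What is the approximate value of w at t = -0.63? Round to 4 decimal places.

RK4: k1 = f(t_n, w_n); k2 = f(t_n + h/2, w_n + (h/2)·k1); k3 = f(t_n + h/2, w_n + (h/2)·k2); k4 = f(t_n + h, w_n + h·k3); w_{n+1} = w_n + (h/6)·(k1 + 2k2 + 2k3 + k4).
t=-0.800000, w=-1.000000:
  k1 = f(-0.800000, -1.000000) = -1.720000
  k2 = f(-0.715000, -1.146200) = -1.923672
  k3 = f(-0.715000, -1.163512) = -1.960460
  k4 = f(-0.630000, -1.333278) = -2.265420
  w ← -1.000000 + (0.17/6)·(k1 + 2k2 + 2k3 + k4) = -1.333021
w(-0.63) ≈ -1.3330

-1.3330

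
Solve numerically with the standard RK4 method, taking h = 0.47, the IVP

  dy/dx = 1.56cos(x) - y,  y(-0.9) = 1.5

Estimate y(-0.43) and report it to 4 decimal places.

RK4: k1 = f(x_n, y_n); k2 = f(x_n + h/2, y_n + (h/2)·k1); k3 = f(x_n + h/2, y_n + (h/2)·k2); k4 = f(x_n + h, y_n + h·k3); y_{n+1} = y_n + (h/6)·(k1 + 2k2 + 2k3 + k4).
x=-0.900000, y=1.500000:
  k1 = f(-0.900000, 1.500000) = -0.530288
  k2 = f(-0.665000, 1.375382) = -0.147792
  k3 = f(-0.665000, 1.465269) = -0.237679
  k4 = f(-0.430000, 1.388291) = 0.029696
  y ← 1.500000 + (0.47/6)·(k1 + 2k2 + 2k3 + k4) = 1.400396
y(-0.43) ≈ 1.4004

1.4004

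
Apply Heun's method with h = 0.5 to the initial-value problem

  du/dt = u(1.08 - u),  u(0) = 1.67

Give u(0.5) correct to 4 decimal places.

Heun: k1 = f(t_n, u_n); k2 = f(t_n + h, u_n + h·k1); u_{n+1} = u_n + (h/2)·(k1 + k2).
t=0.000000, u=1.670000:
  k1 = f(0.000000, 1.670000) = -0.985300
  k2 = f(0.500000, 1.177350) = -0.114615
  u ← 1.670000 + (0.5/2)·(-0.985300 + (-0.114615)) = 1.395021
u(0.5) ≈ 1.3950

1.3950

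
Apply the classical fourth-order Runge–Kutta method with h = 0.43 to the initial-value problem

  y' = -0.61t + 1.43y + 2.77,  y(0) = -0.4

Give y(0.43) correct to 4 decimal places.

0.8347

RK4: k1 = f(t_n, y_n); k2 = f(t_n + h/2, y_n + (h/2)·k1); k3 = f(t_n + h/2, y_n + (h/2)·k2); k4 = f(t_n + h, y_n + h·k3); y_{n+1} = y_n + (h/6)·(k1 + 2k2 + 2k3 + k4).
t=0.000000, y=-0.400000:
  k1 = f(0.000000, -0.400000) = 2.198000
  k2 = f(0.215000, 0.072570) = 2.742625
  k3 = f(0.215000, 0.189664) = 2.910070
  k4 = f(0.430000, 0.851330) = 3.725102
  y ← -0.400000 + (0.43/6)·(k1 + 2k2 + 2k3 + k4) = 0.834709
y(0.43) ≈ 0.8347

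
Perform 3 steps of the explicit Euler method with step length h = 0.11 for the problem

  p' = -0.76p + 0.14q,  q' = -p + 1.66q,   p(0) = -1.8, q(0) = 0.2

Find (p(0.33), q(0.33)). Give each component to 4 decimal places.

-1.3658, 0.9871

Euler on (p,q): p_{n+1} = p_n + h·p', q_{n+1} = q_n + h·q'.
0.000000: (-1.800000, 0.200000); f=(1.396000, 2.132000) → (-1.646440, 0.434520)
0.110000: (-1.646440, 0.434520); f=(1.312127, 2.367743) → (-1.502106, 0.694972)
0.220000: (-1.502106, 0.694972); f=(1.238897, 2.655759) → (-1.365827, 0.987105)
(p(0.33), q(0.33)) ≈ (-1.3658, 0.9871)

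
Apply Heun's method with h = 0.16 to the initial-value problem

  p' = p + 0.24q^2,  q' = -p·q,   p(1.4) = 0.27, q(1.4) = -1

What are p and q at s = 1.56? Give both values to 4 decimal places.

0.3565, -0.9515

Heun on (p,q): k1 = f(s_n, state_n); k2 = f(s_n + h, state_n + h·k1); state_{n+1} = state_n + (h/2)·(k1 + k2).
1.400000: (0.270000, -1.000000)
  k1 = (0.510000, 0.270000)
  predictor → (0.351600, -0.956800)
  k2 = (0.571312, 0.336411)
  → (0.356505, -0.951487)
(p(1.56), q(1.56)) ≈ (0.3565, -0.9515)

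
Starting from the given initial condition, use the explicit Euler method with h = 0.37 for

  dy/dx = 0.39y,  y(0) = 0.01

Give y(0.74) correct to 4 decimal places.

Euler: y_{n+1} = y_n + h·f(x_n, y_n).
x=0.000000, y=0.010000: f=0.003900 → y ← 0.010000 + 0.37·0.003900 = 0.011443
x=0.370000, y=0.011443: f=0.004463 → y ← 0.011443 + 0.37·0.004463 = 0.013094
y(0.74) ≈ 0.0131

0.0131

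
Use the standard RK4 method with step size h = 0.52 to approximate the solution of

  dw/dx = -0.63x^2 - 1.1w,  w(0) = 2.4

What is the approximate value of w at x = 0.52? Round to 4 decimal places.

RK4: k1 = f(x_n, w_n); k2 = f(x_n + h/2, w_n + (h/2)·k1); k3 = f(x_n + h/2, w_n + (h/2)·k2); k4 = f(x_n + h, w_n + h·k3); w_{n+1} = w_n + (h/6)·(k1 + 2k2 + 2k3 + k4).
x=0.000000, w=2.400000:
  k1 = f(0.000000, 2.400000) = -2.640000
  k2 = f(0.260000, 1.713600) = -1.927548
  k3 = f(0.260000, 1.898838) = -2.131309
  k4 = f(0.520000, 1.291719) = -1.591243
  w ← 2.400000 + (0.52/6)·(k1 + 2k2 + 2k3 + k4) = 1.329757
w(0.52) ≈ 1.3298

1.3298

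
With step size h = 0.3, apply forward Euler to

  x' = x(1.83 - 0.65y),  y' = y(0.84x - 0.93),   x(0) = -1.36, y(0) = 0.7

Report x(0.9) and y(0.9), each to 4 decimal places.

-4.4204, -0.0002

Euler on (x,y): x_{n+1} = x_n + h·x', y_{n+1} = y_n + h·y'.
0.000000: (-1.360000, 0.700000); f=(-1.870000, -1.450680) → (-1.921000, 0.264796)
0.300000: (-1.921000, 0.264796); f=(-3.184792, -0.673546) → (-2.876438, 0.062732)
0.600000: (-2.876438, 0.062732); f=(-5.146591, -0.209915) → (-4.420415, -0.000242)
(x(0.9), y(0.9)) ≈ (-4.4204, -0.0002)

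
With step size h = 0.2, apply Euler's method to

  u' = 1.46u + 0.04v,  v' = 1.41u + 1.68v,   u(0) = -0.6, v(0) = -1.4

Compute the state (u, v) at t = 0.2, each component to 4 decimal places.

-0.7864, -2.0396

Euler on (u,v): u_{n+1} = u_n + h·u', v_{n+1} = v_n + h·v'.
0.000000: (-0.600000, -1.400000); f=(-0.932000, -3.198000) → (-0.786400, -2.039600)
(u(0.2), v(0.2)) ≈ (-0.7864, -2.0396)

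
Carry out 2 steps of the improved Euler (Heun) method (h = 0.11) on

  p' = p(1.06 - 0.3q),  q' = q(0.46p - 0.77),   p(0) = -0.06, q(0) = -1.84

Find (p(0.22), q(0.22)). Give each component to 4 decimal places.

-0.0845, -1.5425

Heun on (p,q): k1 = f(s_n, state_n); k2 = f(s_n + h, state_n + h·k1); state_{n+1} = state_n + (h/2)·(k1 + k2).
0.000000: (-0.060000, -1.840000)
  k1 = (-0.096720, 1.467584)
  predictor → (-0.070639, -1.678566)
  k2 = (-0.110449, 1.347039)
  → (-0.071394, -1.685196)
0.110000: (-0.071394, -1.685196)
  k1 = (-0.111772, 1.352945)
  predictor → (-0.083689, -1.536372)
  k2 = (-0.127284, 1.242152)
  → (-0.084542, -1.542465)
(p(0.22), q(0.22)) ≈ (-0.0845, -1.5425)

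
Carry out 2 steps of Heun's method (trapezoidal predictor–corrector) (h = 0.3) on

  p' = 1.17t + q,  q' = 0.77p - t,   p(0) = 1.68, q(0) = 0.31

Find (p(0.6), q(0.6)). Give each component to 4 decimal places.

Heun on (p,q): k1 = f(t_n, state_n); k2 = f(t_n + h, state_n + h·k1); state_{n+1} = state_n + (h/2)·(k1 + k2).
0.000000: (1.680000, 0.310000)
  k1 = (0.310000, 1.293600)
  predictor → (1.773000, 0.698080)
  k2 = (1.049080, 1.065210)
  → (1.883862, 0.663822)
0.300000: (1.883862, 0.663822)
  k1 = (1.014822, 1.150574)
  predictor → (2.188308, 1.008994)
  k2 = (1.710994, 1.084998)
  → (2.292734, 0.999157)
(p(0.6), q(0.6)) ≈ (2.2927, 0.9992)

2.2927, 0.9992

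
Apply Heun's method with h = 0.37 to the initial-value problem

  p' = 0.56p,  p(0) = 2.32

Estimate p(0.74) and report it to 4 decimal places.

3.5023

Heun: k1 = f(x_n, p_n); k2 = f(x_n + h, p_n + h·k1); p_{n+1} = p_n + (h/2)·(k1 + k2).
x=0.000000, p=2.320000:
  k1 = f(0.000000, 2.320000) = 1.299200
  k2 = f(0.370000, 2.800704) = 1.568394
  p ← 2.320000 + (0.37/2)·(1.299200 + 1.568394) = 2.850505
x=0.370000, p=2.850505:
  k1 = f(0.370000, 2.850505) = 1.596283
  k2 = f(0.740000, 3.441130) = 1.927033
  p ← 2.850505 + (0.37/2)·(1.596283 + 1.927033) = 3.502318
p(0.74) ≈ 3.5023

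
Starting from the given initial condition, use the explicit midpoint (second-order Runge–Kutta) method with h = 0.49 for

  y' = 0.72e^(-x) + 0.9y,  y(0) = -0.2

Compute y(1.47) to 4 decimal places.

Midpoint: k1 = f(x_n, y_n); k2 = f(x_n + h/2, y_n + (h/2)·k1); y_{n+1} = y_n + h·k2.
x=0.000000, y=-0.200000:
  k1 = f(0.000000, -0.200000) = 0.540000
  k2 = f(0.245000, -0.067700) = 0.502617
  y ← -0.200000 + 0.49·0.502617 = 0.046282
x=0.490000, y=0.046282:
  k1 = f(0.490000, 0.046282) = 0.482745
  k2 = f(0.735000, 0.164555) = 0.493343
  y ← 0.046282 + 0.49·0.493343 = 0.288021
x=0.980000, y=0.288021:
  k1 = f(0.980000, 0.288021) = 0.529443
  k2 = f(1.225000, 0.417734) = 0.587466
  y ← 0.288021 + 0.49·0.587466 = 0.575879
y(1.47) ≈ 0.5759

0.5759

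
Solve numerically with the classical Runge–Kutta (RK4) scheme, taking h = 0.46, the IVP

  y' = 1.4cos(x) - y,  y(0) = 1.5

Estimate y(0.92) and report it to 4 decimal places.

1.2997

RK4: k1 = f(x_n, y_n); k2 = f(x_n + h/2, y_n + (h/2)·k1); k3 = f(x_n + h/2, y_n + (h/2)·k2); k4 = f(x_n + h, y_n + h·k3); y_{n+1} = y_n + (h/6)·(k1 + 2k2 + 2k3 + k4).
x=0.000000, y=1.500000:
  k1 = f(0.000000, 1.500000) = -0.100000
  k2 = f(0.230000, 1.477000) = -0.113867
  k3 = f(0.230000, 1.473811) = -0.110678
  k4 = f(0.460000, 1.449088) = -0.194615
  y ← 1.500000 + (0.46/6)·(k1 + 2k2 + 2k3 + k4) = 1.442983
x=0.460000, y=1.442983:
  k1 = f(0.460000, 1.442983) = -0.188509
  k2 = f(0.690000, 1.399626) = -0.319881
  k3 = f(0.690000, 1.369410) = -0.289666
  k4 = f(0.920000, 1.309737) = -0.461588
  y ← 1.442983 + (0.46/6)·(k1 + 2k2 + 2k3 + k4) = 1.299678
y(0.92) ≈ 1.2997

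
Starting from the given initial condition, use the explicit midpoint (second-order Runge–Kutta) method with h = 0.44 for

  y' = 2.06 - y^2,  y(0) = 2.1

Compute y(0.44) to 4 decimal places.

Midpoint: k1 = f(x_n, y_n); k2 = f(x_n + h/2, y_n + (h/2)·k1); y_{n+1} = y_n + h·k2.
x=0.000000, y=2.100000:
  k1 = f(0.000000, 2.100000) = -2.350000
  k2 = f(0.220000, 1.583000) = -0.445889
  y ← 2.100000 + 0.44·(-0.445889) = 1.903809
y(0.44) ≈ 1.9038

1.9038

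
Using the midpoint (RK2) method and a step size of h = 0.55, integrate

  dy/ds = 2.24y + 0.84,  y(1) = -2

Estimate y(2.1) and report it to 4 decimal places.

-14.9115

Midpoint: k1 = f(s_n, y_n); k2 = f(s_n + h/2, y_n + (h/2)·k1); y_{n+1} = y_n + h·k2.
s=1.000000, y=-2.000000:
  k1 = f(1.000000, -2.000000) = -3.640000
  k2 = f(1.275000, -3.001000) = -5.882240
  y ← -2.000000 + 0.55·(-5.882240) = -5.235232
s=1.550000, y=-5.235232:
  k1 = f(1.550000, -5.235232) = -10.886920
  k2 = f(1.825000, -8.229135) = -17.593262
  y ← -5.235232 + 0.55·(-17.593262) = -14.911526
y(2.1) ≈ -14.9115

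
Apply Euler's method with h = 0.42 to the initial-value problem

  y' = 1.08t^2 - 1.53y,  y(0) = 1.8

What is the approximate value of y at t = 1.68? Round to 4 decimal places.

Euler: y_{n+1} = y_n + h·f(t_n, y_n).
t=0.000000, y=1.800000: f=-2.754000 → y ← 1.800000 + 0.42·(-2.754000) = 0.643320
t=0.420000, y=0.643320: f=-0.793768 → y ← 0.643320 + 0.42·(-0.793768) = 0.309938
t=0.840000, y=0.309938: f=0.287843 → y ← 0.309938 + 0.42·0.287843 = 0.430832
t=1.260000, y=0.430832: f=1.055435 → y ← 0.430832 + 0.42·1.055435 = 0.874115
y(1.68) ≈ 0.8741

0.8741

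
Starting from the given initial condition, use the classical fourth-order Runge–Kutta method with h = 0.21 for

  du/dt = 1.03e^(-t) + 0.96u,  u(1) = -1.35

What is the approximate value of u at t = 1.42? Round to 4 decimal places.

-1.8581

RK4: k1 = f(t_n, u_n); k2 = f(t_n + h/2, u_n + (h/2)·k1); k3 = f(t_n + h/2, u_n + (h/2)·k2); k4 = f(t_n + h, u_n + h·k3); u_{n+1} = u_n + (h/6)·(k1 + 2k2 + 2k3 + k4).
t=1.000000, u=-1.350000:
  k1 = f(1.000000, -1.350000) = -0.917084
  k2 = f(1.105000, -1.446294) = -1.047295
  k3 = f(1.105000, -1.459966) = -1.060420
  k4 = f(1.210000, -1.572688) = -1.202637
  u ← -1.350000 + (0.21/6)·(k1 + 2k2 + 2k3 + k4) = -1.571730
t=1.210000, u=-1.571730:
  k1 = f(1.210000, -1.571730) = -1.201718
  k2 = f(1.315000, -1.697911) = -1.353466
  k3 = f(1.315000, -1.713844) = -1.368762
  k4 = f(1.420000, -1.859170) = -1.535838
  u ← -1.571730 + (0.21/6)·(k1 + 2k2 + 2k3 + k4) = -1.858101
u(1.42) ≈ -1.8581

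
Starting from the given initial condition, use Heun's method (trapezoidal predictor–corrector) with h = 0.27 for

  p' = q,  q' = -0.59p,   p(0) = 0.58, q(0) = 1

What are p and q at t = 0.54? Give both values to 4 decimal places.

Heun on (p,q): k1 = f(t_n, state_n); k2 = f(t_n + h, state_n + h·k1); state_{n+1} = state_n + (h/2)·(k1 + k2).
0.000000: (0.580000, 1.000000)
  k1 = (1.000000, -0.342200)
  predictor → (0.850000, 0.907606)
  k2 = (0.907606, -0.501500)
  → (0.837527, 0.886100)
0.270000: (0.837527, 0.886100)
  k1 = (0.886100, -0.494141)
  predictor → (1.076774, 0.752682)
  k2 = (0.752682, -0.635297)
  → (1.058763, 0.733626)
(p(0.54), q(0.54)) ≈ (1.0588, 0.7336)

1.0588, 0.7336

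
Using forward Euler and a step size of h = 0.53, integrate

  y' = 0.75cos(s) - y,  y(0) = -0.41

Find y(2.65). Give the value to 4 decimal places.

Euler: y_{n+1} = y_n + h·f(s_n, y_n).
s=0.000000, y=-0.410000: f=1.160000 → y ← -0.410000 + 0.53·1.160000 = 0.204800
s=0.530000, y=0.204800: f=0.442305 → y ← 0.204800 + 0.53·0.442305 = 0.439222
s=1.060000, y=0.439222: f=-0.072568 → y ← 0.439222 + 0.53·(-0.072568) = 0.400761
s=1.590000, y=0.400761: f=-0.415163 → y ← 0.400761 + 0.53·(-0.415163) = 0.180725
s=2.120000, y=0.180725: f=-0.572231 → y ← 0.180725 + 0.53·(-0.572231) = -0.122558
y(2.65) ≈ -0.1226

-0.1226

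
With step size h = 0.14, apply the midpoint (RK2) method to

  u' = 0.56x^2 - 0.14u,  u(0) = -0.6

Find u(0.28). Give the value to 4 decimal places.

-0.5731

Midpoint: k1 = f(x_n, u_n); k2 = f(x_n + h/2, u_n + (h/2)·k1); u_{n+1} = u_n + h·k2.
x=0.000000, u=-0.600000:
  k1 = f(0.000000, -0.600000) = 0.084000
  k2 = f(0.070000, -0.594120) = 0.085921
  u ← -0.600000 + 0.14·0.085921 = -0.587971
x=0.140000, u=-0.587971:
  k1 = f(0.140000, -0.587971) = 0.093292
  k2 = f(0.210000, -0.581441) = 0.106098
  u ← -0.587971 + 0.14·0.106098 = -0.573117
u(0.28) ≈ -0.5731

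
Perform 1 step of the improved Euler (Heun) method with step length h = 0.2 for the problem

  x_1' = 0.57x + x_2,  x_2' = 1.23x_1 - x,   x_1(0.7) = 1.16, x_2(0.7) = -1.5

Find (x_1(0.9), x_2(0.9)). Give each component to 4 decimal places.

Heun on (x_1,x_2): k1 = f(x_n, state_n); k2 = f(x_n + h, state_n + h·k1); state_{n+1} = state_n + (h/2)·(k1 + k2).
0.700000: (1.160000, -1.500000)
  k1 = (-1.101000, 0.726800)
  predictor → (0.939800, -1.354640)
  k2 = (-0.841640, 0.255954)
  → (0.965736, -1.401725)
(x_1(0.9), x_2(0.9)) ≈ (0.9657, -1.4017)

0.9657, -1.4017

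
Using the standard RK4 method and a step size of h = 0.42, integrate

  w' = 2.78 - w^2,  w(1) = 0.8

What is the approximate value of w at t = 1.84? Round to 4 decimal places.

RK4: k1 = f(t_n, w_n); k2 = f(t_n + h/2, w_n + (h/2)·k1); k3 = f(t_n + h/2, w_n + (h/2)·k2); k4 = f(t_n + h, w_n + h·k3); w_{n+1} = w_n + (h/6)·(k1 + 2k2 + 2k3 + k4).
t=1.000000, w=0.800000:
  k1 = f(1.000000, 0.800000) = 2.140000
  k2 = f(1.210000, 1.249400) = 1.219000
  k3 = f(1.210000, 1.055990) = 1.664885
  k4 = f(1.420000, 1.499252) = 0.532244
  w ← 0.800000 + (0.42/6)·(k1 + 2k2 + 2k3 + k4) = 1.390801
t=1.420000, w=1.390801:
  k1 = f(1.420000, 1.390801) = 0.845673
  k2 = f(1.630000, 1.568392) = 0.320146
  k3 = f(1.630000, 1.458032) = 0.654144
  k4 = f(1.840000, 1.665541) = 0.005972
  w ← 1.390801 + (0.42/6)·(k1 + 2k2 + 2k3 + k4) = 1.586817
w(1.84) ≈ 1.5868

1.5868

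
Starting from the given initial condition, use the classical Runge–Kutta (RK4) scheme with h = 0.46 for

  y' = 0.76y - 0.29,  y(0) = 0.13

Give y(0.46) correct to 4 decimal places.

RK4: k1 = f(x_n, y_n); k2 = f(x_n + h/2, y_n + (h/2)·k1); k3 = f(x_n + h/2, y_n + (h/2)·k2); k4 = f(x_n + h, y_n + h·k3); y_{n+1} = y_n + (h/6)·(k1 + 2k2 + 2k3 + k4).
x=0.000000, y=0.130000:
  k1 = f(0.000000, 0.130000) = -0.191200
  k2 = f(0.230000, 0.086024) = -0.224622
  k3 = f(0.230000, 0.078337) = -0.230464
  k4 = f(0.460000, 0.023987) = -0.271770
  y ← 0.130000 + (0.46/6)·(k1 + 2k2 + 2k3 + k4) = 0.024726
y(0.46) ≈ 0.0247

0.0247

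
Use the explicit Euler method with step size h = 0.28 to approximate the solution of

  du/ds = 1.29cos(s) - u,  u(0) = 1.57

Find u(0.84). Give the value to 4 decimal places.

Euler: u_{n+1} = u_n + h·f(s_n, u_n).
s=0.000000, u=1.570000: f=-0.280000 → u ← 1.570000 + 0.28·(-0.280000) = 1.491600
s=0.280000, u=1.491600: f=-0.251838 → u ← 1.491600 + 0.28·(-0.251838) = 1.421085
s=0.560000, u=1.421085: f=-0.328126 → u ← 1.421085 + 0.28·(-0.328126) = 1.329210
u(0.84) ≈ 1.3292

1.3292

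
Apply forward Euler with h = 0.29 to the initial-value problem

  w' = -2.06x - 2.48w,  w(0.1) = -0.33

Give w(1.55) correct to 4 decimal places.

-0.9536

Euler: w_{n+1} = w_n + h·f(x_n, w_n).
x=0.100000, w=-0.330000: f=0.612400 → w ← -0.330000 + 0.29·0.612400 = -0.152404
x=0.390000, w=-0.152404: f=-0.425438 → w ← -0.152404 + 0.29·(-0.425438) = -0.275781
x=0.680000, w=-0.275781: f=-0.716863 → w ← -0.275781 + 0.29·(-0.716863) = -0.483671
x=0.970000, w=-0.483671: f=-0.798695 → w ← -0.483671 + 0.29·(-0.798695) = -0.715293
x=1.260000, w=-0.715293: f=-0.821674 → w ← -0.715293 + 0.29·(-0.821674) = -0.953578
w(1.55) ≈ -0.9536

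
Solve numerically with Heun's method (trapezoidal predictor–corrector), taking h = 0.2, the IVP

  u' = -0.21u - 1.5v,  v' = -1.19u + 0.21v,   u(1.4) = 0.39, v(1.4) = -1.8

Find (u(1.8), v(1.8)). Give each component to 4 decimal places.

Heun on (u,v): k1 = f(x_n, state_n); k2 = f(x_n + h, state_n + h·k1); state_{n+1} = state_n + (h/2)·(k1 + k2).
1.400000: (0.390000, -1.800000)
  k1 = (2.618100, -0.842100)
  predictor → (0.913620, -1.968420)
  k2 = (2.760770, -1.500576)
  → (0.927887, -2.034268)
1.600000: (0.927887, -2.034268)
  k1 = (2.856545, -1.531382)
  predictor → (1.499196, -2.340544)
  k2 = (3.195985, -2.275557)
  → (1.533140, -2.414962)
(u(1.8), v(1.8)) ≈ (1.5331, -2.4150)

1.5331, -2.4150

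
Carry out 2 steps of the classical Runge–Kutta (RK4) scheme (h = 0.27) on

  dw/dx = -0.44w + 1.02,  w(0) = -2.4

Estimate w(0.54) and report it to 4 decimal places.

RK4: k1 = f(x_n, w_n); k2 = f(x_n + h/2, w_n + (h/2)·k1); k3 = f(x_n + h/2, w_n + (h/2)·k2); k4 = f(x_n + h, w_n + h·k3); w_{n+1} = w_n + (h/6)·(k1 + 2k2 + 2k3 + k4).
x=0.000000, w=-2.400000:
  k1 = f(0.000000, -2.400000) = 2.076000
  k2 = f(0.135000, -2.119740) = 1.952686
  k3 = f(0.135000, -2.136387) = 1.960010
  k4 = f(0.270000, -1.870797) = 1.843151
  w ← -2.400000 + (0.27/6)·(k1 + 2k2 + 2k3 + k4) = -1.871496
x=0.270000, w=-1.871496:
  k1 = f(0.270000, -1.871496) = 1.843458
  k2 = f(0.405000, -1.622629) = 1.733957
  k3 = f(0.405000, -1.637411) = 1.740461
  k4 = f(0.540000, -1.401571) = 1.636691
  w ← -1.871496 + (0.27/6)·(k1 + 2k2 + 2k3 + k4) = -1.402191
w(0.54) ≈ -1.4022

-1.4022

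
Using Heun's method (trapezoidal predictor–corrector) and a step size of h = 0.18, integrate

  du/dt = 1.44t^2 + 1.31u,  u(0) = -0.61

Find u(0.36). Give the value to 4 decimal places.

-0.9467

Heun: k1 = f(t_n, u_n); k2 = f(t_n + h, u_n + h·k1); u_{n+1} = u_n + (h/2)·(k1 + k2).
t=0.000000, u=-0.610000:
  k1 = f(0.000000, -0.610000) = -0.799100
  k2 = f(0.180000, -0.753838) = -0.940872
  u ← -0.610000 + (0.18/2)·(-0.799100 + (-0.940872)) = -0.766597
t=0.180000, u=-0.766597:
  k1 = f(0.180000, -0.766597) = -0.957587
  k2 = f(0.360000, -0.938963) = -1.043418
  u ← -0.766597 + (0.18/2)·(-0.957587 + (-1.043418)) = -0.946688
u(0.36) ≈ -0.9467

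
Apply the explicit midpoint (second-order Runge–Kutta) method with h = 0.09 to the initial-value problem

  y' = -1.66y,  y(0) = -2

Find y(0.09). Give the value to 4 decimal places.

-1.7235

Midpoint: k1 = f(t_n, y_n); k2 = f(t_n + h/2, y_n + (h/2)·k1); y_{n+1} = y_n + h·k2.
t=0.000000, y=-2.000000:
  k1 = f(0.000000, -2.000000) = 3.320000
  k2 = f(0.045000, -1.850600) = 3.071996
  y ← -2.000000 + 0.09·3.071996 = -1.723520
y(0.09) ≈ -1.7235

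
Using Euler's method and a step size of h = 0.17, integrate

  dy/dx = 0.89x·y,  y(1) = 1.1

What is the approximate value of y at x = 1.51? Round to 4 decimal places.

Euler: y_{n+1} = y_n + h·f(x_n, y_n).
x=1.000000, y=1.100000: f=0.979000 → y ← 1.100000 + 0.17·0.979000 = 1.266430
x=1.170000, y=1.266430: f=1.318734 → y ← 1.266430 + 0.17·1.318734 = 1.490615
x=1.340000, y=1.490615: f=1.777707 → y ← 1.490615 + 0.17·1.777707 = 1.792825
y(1.51) ≈ 1.7928

1.7928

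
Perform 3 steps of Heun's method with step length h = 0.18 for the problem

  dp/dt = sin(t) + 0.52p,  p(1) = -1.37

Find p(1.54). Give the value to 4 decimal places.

-1.2305

Heun: k1 = f(t_n, p_n); k2 = f(t_n + h, p_n + h·k1); p_{n+1} = p_n + (h/2)·(k1 + k2).
t=1.000000, p=-1.370000:
  k1 = f(1.000000, -1.370000) = 0.129071
  k2 = f(1.180000, -1.346767) = 0.224287
  p ← -1.370000 + (0.18/2)·(0.129071 + 0.224287) = -1.338198
t=1.180000, p=-1.338198:
  k1 = f(1.180000, -1.338198) = 0.228743
  k2 = f(1.360000, -1.297024) = 0.303412
  p ← -1.338198 + (0.18/2)·(0.228743 + 0.303412) = -1.290304
t=1.360000, p=-1.290304:
  k1 = f(1.360000, -1.290304) = 0.306907
  k2 = f(1.540000, -1.235061) = 0.357294
  p ← -1.290304 + (0.18/2)·(0.306907 + 0.357294) = -1.230526
p(1.54) ≈ -1.2305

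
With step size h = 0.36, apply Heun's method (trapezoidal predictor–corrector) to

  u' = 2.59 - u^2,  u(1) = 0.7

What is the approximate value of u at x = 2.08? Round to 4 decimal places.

1.4963

Heun: k1 = f(x_n, u_n); k2 = f(x_n + h, u_n + h·k1); u_{n+1} = u_n + (h/2)·(k1 + k2).
x=1.000000, u=0.700000:
  k1 = f(1.000000, 0.700000) = 2.100000
  k2 = f(1.360000, 1.456000) = 0.470064
  u ← 0.700000 + (0.36/2)·(2.100000 + 0.470064) = 1.162612
x=1.360000, u=1.162612:
  k1 = f(1.360000, 1.162612) = 1.238334
  k2 = f(1.720000, 1.608412) = 0.003011
  u ← 1.162612 + (0.36/2)·(1.238334 + 0.003011) = 1.386054
x=1.720000, u=1.386054:
  k1 = f(1.720000, 1.386054) = 0.668855
  k2 = f(2.080000, 1.626842) = -0.056613
  u ← 1.386054 + (0.36/2)·(0.668855 + (-0.056613)) = 1.496257
u(2.08) ≈ 1.4963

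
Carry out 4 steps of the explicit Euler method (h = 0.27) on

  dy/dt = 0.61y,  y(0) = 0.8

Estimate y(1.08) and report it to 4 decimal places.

1.4721

Euler: y_{n+1} = y_n + h·f(t_n, y_n).
t=0.000000, y=0.800000: f=0.488000 → y ← 0.800000 + 0.27·0.488000 = 0.931760
t=0.270000, y=0.931760: f=0.568374 → y ← 0.931760 + 0.27·0.568374 = 1.085221
t=0.540000, y=1.085221: f=0.661985 → y ← 1.085221 + 0.27·0.661985 = 1.263957
t=0.810000, y=1.263957: f=0.771014 → y ← 1.263957 + 0.27·0.771014 = 1.472130
y(1.08) ≈ 1.4721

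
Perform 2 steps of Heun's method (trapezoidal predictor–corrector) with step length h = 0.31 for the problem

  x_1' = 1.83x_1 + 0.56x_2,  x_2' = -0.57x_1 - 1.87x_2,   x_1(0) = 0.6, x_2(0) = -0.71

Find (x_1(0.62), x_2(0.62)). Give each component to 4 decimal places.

1.4622, -0.4524

Heun on (x_1,x_2): k1 = f(s_n, state_n); k2 = f(s_n + h, state_n + h·k1); state_{n+1} = state_n + (h/2)·(k1 + k2).
0.000000: (0.600000, -0.710000)
  k1 = (0.700400, 0.985700)
  predictor → (0.817124, -0.404433)
  k2 = (1.268854, 0.290529)
  → (0.905234, -0.512185)
0.310000: (0.905234, -0.512185)
  k1 = (1.369756, 0.441801)
  predictor → (1.329859, -0.375226)
  k2 = (2.223515, -0.056347)
  → (1.462191, -0.452439)
(x_1(0.62), x_2(0.62)) ≈ (1.4622, -0.4524)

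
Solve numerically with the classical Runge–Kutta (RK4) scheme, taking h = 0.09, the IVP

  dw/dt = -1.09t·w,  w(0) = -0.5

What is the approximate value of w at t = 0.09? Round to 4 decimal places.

-0.4978

RK4: k1 = f(t_n, w_n); k2 = f(t_n + h/2, w_n + (h/2)·k1); k3 = f(t_n + h/2, w_n + (h/2)·k2); k4 = f(t_n + h, w_n + h·k3); w_{n+1} = w_n + (h/6)·(k1 + 2k2 + 2k3 + k4).
t=0.000000, w=-0.500000:
  k1 = f(0.000000, -0.500000) = 0.000000
  k2 = f(0.045000, -0.500000) = 0.024525
  k3 = f(0.045000, -0.498896) = 0.024471
  k4 = f(0.090000, -0.497798) = 0.048834
  w ← -0.500000 + (0.09/6)·(k1 + 2k2 + 2k3 + k4) = -0.497798
w(0.09) ≈ -0.4978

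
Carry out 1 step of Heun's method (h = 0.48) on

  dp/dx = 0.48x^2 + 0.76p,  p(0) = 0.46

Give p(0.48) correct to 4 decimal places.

Heun: k1 = f(x_n, p_n); k2 = f(x_n + h, p_n + h·k1); p_{n+1} = p_n + (h/2)·(k1 + k2).
x=0.000000, p=0.460000:
  k1 = f(0.000000, 0.460000) = 0.349600
  k2 = f(0.480000, 0.627808) = 0.587726
  p ← 0.460000 + (0.48/2)·(0.349600 + 0.587726) = 0.684958
p(0.48) ≈ 0.6850

0.6850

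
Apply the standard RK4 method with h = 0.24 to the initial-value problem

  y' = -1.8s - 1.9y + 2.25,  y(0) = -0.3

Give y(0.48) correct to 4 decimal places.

0.4312

RK4: k1 = f(s_n, y_n); k2 = f(s_n + h/2, y_n + (h/2)·k1); k3 = f(s_n + h/2, y_n + (h/2)·k2); k4 = f(s_n + h, y_n + h·k3); y_{n+1} = y_n + (h/6)·(k1 + 2k2 + 2k3 + k4).
s=0.000000, y=-0.300000:
  k1 = f(0.000000, -0.300000) = 2.820000
  k2 = f(0.120000, 0.038400) = 1.961040
  k3 = f(0.120000, -0.064675) = 2.156883
  k4 = f(0.240000, 0.217652) = 1.404461
  y ← -0.300000 + (0.24/6)·(k1 + 2k2 + 2k3 + k4) = 0.198412
s=0.240000, y=0.198412:
  k1 = f(0.240000, 0.198412) = 1.441017
  k2 = f(0.360000, 0.371334) = 0.896465
  k3 = f(0.360000, 0.305988) = 1.020623
  k4 = f(0.480000, 0.443362) = 0.543613
  y ← 0.198412 + (0.24/6)·(k1 + 2k2 + 2k3 + k4) = 0.431164
y(0.48) ≈ 0.4312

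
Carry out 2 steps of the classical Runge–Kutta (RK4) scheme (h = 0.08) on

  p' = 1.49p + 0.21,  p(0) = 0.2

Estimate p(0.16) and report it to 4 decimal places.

0.2918

RK4: k1 = f(t_n, p_n); k2 = f(t_n + h/2, p_n + (h/2)·k1); k3 = f(t_n + h/2, p_n + (h/2)·k2); k4 = f(t_n + h, p_n + h·k3); p_{n+1} = p_n + (h/6)·(k1 + 2k2 + 2k3 + k4).
t=0.000000, p=0.200000:
  k1 = f(0.000000, 0.200000) = 0.508000
  k2 = f(0.040000, 0.220320) = 0.538277
  k3 = f(0.040000, 0.221531) = 0.540081
  k4 = f(0.080000, 0.243207) = 0.572378
  p ← 0.200000 + (0.08/6)·(k1 + 2k2 + 2k3 + k4) = 0.243161
t=0.080000, p=0.243161:
  k1 = f(0.080000, 0.243161) = 0.572310
  k2 = f(0.120000, 0.266054) = 0.606420
  k3 = f(0.120000, 0.267418) = 0.608453
  k4 = f(0.160000, 0.291837) = 0.644838
  p ← 0.243161 + (0.08/6)·(k1 + 2k2 + 2k3 + k4) = 0.291787
p(0.16) ≈ 0.2918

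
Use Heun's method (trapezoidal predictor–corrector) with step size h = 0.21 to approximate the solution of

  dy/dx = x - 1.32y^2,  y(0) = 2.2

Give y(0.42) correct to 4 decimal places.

Heun: k1 = f(x_n, y_n); k2 = f(x_n + h, y_n + h·k1); y_{n+1} = y_n + (h/2)·(k1 + k2).
x=0.000000, y=2.200000:
  k1 = f(0.000000, 2.200000) = -6.388800
  k2 = f(0.210000, 0.858352) = -0.762534
  y ← 2.200000 + (0.21/2)·(-6.388800 + (-0.762534)) = 1.449110
x=0.210000, y=1.449110:
  k1 = f(0.210000, 1.449110) = -2.561894
  k2 = f(0.420000, 0.911112) = -0.675766
  y ← 1.449110 + (0.21/2)·(-2.561894 + (-0.675766)) = 1.109156
y(0.42) ≈ 1.1092

1.1092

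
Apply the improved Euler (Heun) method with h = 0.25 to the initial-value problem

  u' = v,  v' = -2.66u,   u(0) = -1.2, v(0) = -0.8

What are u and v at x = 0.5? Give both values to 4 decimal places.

Heun on (u,v): k1 = f(x_n, state_n); k2 = f(x_n + h, state_n + h·k1); state_{n+1} = state_n + (h/2)·(k1 + k2).
0.000000: (-1.200000, -0.800000)
  k1 = (-0.800000, 3.192000)
  predictor → (-1.400000, -0.002000)
  k2 = (-0.002000, 3.724000)
  → (-1.300250, 0.064500)
0.250000: (-1.300250, 0.064500)
  k1 = (0.064500, 3.458665)
  predictor → (-1.284125, 0.929166)
  k2 = (0.929166, 3.415773)
  → (-1.176042, 0.923805)
(u(0.5), v(0.5)) ≈ (-1.1760, 0.9238)

-1.1760, 0.9238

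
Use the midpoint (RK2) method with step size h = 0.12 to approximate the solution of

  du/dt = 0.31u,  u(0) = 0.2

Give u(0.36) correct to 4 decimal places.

0.2236

Midpoint: k1 = f(t_n, u_n); k2 = f(t_n + h/2, u_n + (h/2)·k1); u_{n+1} = u_n + h·k2.
t=0.000000, u=0.200000:
  k1 = f(0.000000, 0.200000) = 0.062000
  k2 = f(0.060000, 0.203720) = 0.063153
  u ← 0.200000 + 0.12·0.063153 = 0.207578
t=0.120000, u=0.207578:
  k1 = f(0.120000, 0.207578) = 0.064349
  k2 = f(0.180000, 0.211439) = 0.065546
  u ← 0.207578 + 0.12·0.065546 = 0.215444
t=0.240000, u=0.215444:
  k1 = f(0.240000, 0.215444) = 0.066788
  k2 = f(0.300000, 0.219451) = 0.068030
  u ← 0.215444 + 0.12·0.068030 = 0.223608
u(0.36) ≈ 0.2236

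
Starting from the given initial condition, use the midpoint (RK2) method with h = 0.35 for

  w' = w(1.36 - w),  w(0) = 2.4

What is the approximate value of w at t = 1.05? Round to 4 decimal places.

Midpoint: k1 = f(t_n, w_n); k2 = f(t_n + h/2, w_n + (h/2)·k1); w_{n+1} = w_n + h·k2.
t=0.000000, w=2.400000:
  k1 = f(0.000000, 2.400000) = -2.496000
  k2 = f(0.175000, 1.963200) = -1.184202
  w ← 2.400000 + 0.35·(-1.184202) = 1.985529
t=0.350000, w=1.985529:
  k1 = f(0.350000, 1.985529) = -1.242007
  k2 = f(0.525000, 1.768178) = -0.721732
  w ← 1.985529 + 0.35·(-0.721732) = 1.732923
t=0.700000, w=1.732923:
  k1 = f(0.700000, 1.732923) = -0.646247
  k2 = f(0.875000, 1.619830) = -0.420880
  w ← 1.732923 + 0.35·(-0.420880) = 1.585615
w(1.05) ≈ 1.5856

1.5856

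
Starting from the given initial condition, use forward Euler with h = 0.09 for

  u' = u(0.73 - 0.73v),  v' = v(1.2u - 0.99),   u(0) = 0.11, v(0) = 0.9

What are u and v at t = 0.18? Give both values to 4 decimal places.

Euler on (u,v): u_{n+1} = u_n + h·u', v_{n+1} = v_n + h·v'.
0.000000: (0.110000, 0.900000); f=(0.008030, -0.772200) → (0.110723, 0.830502)
0.090000: (0.110723, 0.830502); f=(0.013700, -0.711850) → (0.111956, 0.766435)
(u(0.18), v(0.18)) ≈ (0.1120, 0.7664)

0.1120, 0.7664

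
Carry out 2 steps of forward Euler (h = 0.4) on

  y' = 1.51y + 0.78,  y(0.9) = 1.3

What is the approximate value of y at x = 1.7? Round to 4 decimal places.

Euler: y_{n+1} = y_n + h·f(x_n, y_n).
x=0.900000, y=1.300000: f=2.743000 → y ← 1.300000 + 0.4·2.743000 = 2.397200
x=1.300000, y=2.397200: f=4.399772 → y ← 2.397200 + 0.4·4.399772 = 4.157109
y(1.7) ≈ 4.1571

4.1571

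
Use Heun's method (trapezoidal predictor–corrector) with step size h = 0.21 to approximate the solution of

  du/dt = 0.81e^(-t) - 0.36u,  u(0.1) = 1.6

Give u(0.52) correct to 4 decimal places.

Heun: k1 = f(t_n, u_n); k2 = f(t_n + h, u_n + h·k1); u_{n+1} = u_n + (h/2)·(k1 + k2).
t=0.100000, u=1.600000:
  k1 = f(0.100000, 1.600000) = 0.156918
  k2 = f(0.310000, 1.632953) = 0.006229
  u ← 1.600000 + (0.21/2)·(0.156918 + 0.006229) = 1.617130
t=0.310000, u=1.617130:
  k1 = f(0.310000, 1.617130) = 0.011925
  k2 = f(0.520000, 1.619635) = -0.101507
  u ← 1.617130 + (0.21/2)·(0.011925 + (-0.101507)) = 1.607724
u(0.52) ≈ 1.6077

1.6077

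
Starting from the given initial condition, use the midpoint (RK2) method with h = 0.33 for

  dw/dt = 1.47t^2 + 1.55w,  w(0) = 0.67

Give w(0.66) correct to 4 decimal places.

Midpoint: k1 = f(t_n, w_n); k2 = f(t_n + h/2, w_n + (h/2)·k1); w_{n+1} = w_n + h·k2.
t=0.000000, w=0.670000:
  k1 = f(0.000000, 0.670000) = 1.038500
  k2 = f(0.165000, 0.841353) = 1.344117
  w ← 0.670000 + 0.33·1.344117 = 1.113559
t=0.330000, w=1.113559:
  k1 = f(0.330000, 1.113559) = 1.886099
  k2 = f(0.495000, 1.424765) = 2.568572
  w ← 1.113559 + 0.33·2.568572 = 1.961188
w(0.66) ≈ 1.9612

1.9612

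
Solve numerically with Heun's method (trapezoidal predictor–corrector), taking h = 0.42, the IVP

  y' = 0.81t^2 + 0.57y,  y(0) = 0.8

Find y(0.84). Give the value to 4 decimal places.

Heun: k1 = f(t_n, y_n); k2 = f(t_n + h, y_n + h·k1); y_{n+1} = y_n + (h/2)·(k1 + k2).
t=0.000000, y=0.800000:
  k1 = f(0.000000, 0.800000) = 0.456000
  k2 = f(0.420000, 0.991520) = 0.708050
  y ← 0.800000 + (0.42/2)·(0.456000 + 0.708050) = 1.044451
t=0.420000, y=1.044451:
  k1 = f(0.420000, 1.044451) = 0.738221
  k2 = f(0.840000, 1.354503) = 1.343603
  y ← 1.044451 + (0.42/2)·(0.738221 + 1.343603) = 1.481634
y(0.84) ≈ 1.4816

1.4816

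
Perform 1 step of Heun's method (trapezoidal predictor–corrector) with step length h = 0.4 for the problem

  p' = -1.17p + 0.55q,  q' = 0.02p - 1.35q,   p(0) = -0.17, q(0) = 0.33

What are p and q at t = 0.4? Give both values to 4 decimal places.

-0.0732, 0.1995

Heun on (p,q): k1 = f(t_n, state_n); k2 = f(t_n + h, state_n + h·k1); state_{n+1} = state_n + (h/2)·(k1 + k2).
0.000000: (-0.170000, 0.330000)
  k1 = (0.380400, -0.448900)
  predictor → (-0.017840, 0.150440)
  k2 = (0.103615, -0.203451)
  → (-0.073197, 0.199530)
(p(0.4), q(0.4)) ≈ (-0.0732, 0.1995)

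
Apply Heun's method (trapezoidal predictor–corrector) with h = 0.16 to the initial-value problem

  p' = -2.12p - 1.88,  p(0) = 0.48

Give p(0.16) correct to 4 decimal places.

Heun: k1 = f(s_n, p_n); k2 = f(s_n + h, p_n + h·k1); p_{n+1} = p_n + (h/2)·(k1 + k2).
s=0.000000, p=0.480000:
  k1 = f(0.000000, 0.480000) = -2.897600
  k2 = f(0.160000, 0.016384) = -1.914734
  p ← 0.480000 + (0.16/2)·(-2.897600 + (-1.914734)) = 0.095013
p(0.16) ≈ 0.0950

0.0950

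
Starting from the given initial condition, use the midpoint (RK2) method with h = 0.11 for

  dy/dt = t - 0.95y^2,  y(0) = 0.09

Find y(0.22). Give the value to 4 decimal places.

0.1123

Midpoint: k1 = f(t_n, y_n); k2 = f(t_n + h/2, y_n + (h/2)·k1); y_{n+1} = y_n + h·k2.
t=0.000000, y=0.090000:
  k1 = f(0.000000, 0.090000) = -0.007695
  k2 = f(0.055000, 0.089577) = 0.047377
  y ← 0.090000 + 0.11·0.047377 = 0.095211
t=0.110000, y=0.095211:
  k1 = f(0.110000, 0.095211) = 0.101388
  k2 = f(0.165000, 0.100788) = 0.155350
  y ← 0.095211 + 0.11·0.155350 = 0.112300
y(0.22) ≈ 0.1123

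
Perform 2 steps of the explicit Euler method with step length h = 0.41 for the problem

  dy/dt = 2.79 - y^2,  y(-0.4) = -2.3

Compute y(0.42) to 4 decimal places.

-6.7139

Euler: y_{n+1} = y_n + h·f(t_n, y_n).
t=-0.400000, y=-2.300000: f=-2.500000 → y ← -2.300000 + 0.41·(-2.500000) = -3.325000
t=0.010000, y=-3.325000: f=-8.265625 → y ← -3.325000 + 0.41·(-8.265625) = -6.713906
y(0.42) ≈ -6.7139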